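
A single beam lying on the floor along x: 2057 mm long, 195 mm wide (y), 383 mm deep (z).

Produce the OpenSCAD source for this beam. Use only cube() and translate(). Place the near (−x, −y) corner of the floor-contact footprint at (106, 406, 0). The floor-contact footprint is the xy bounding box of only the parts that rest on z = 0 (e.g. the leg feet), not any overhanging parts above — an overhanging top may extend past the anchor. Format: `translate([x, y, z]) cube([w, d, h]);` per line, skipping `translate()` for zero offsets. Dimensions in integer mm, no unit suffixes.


translate([106, 406, 0]) cube([2057, 195, 383]);


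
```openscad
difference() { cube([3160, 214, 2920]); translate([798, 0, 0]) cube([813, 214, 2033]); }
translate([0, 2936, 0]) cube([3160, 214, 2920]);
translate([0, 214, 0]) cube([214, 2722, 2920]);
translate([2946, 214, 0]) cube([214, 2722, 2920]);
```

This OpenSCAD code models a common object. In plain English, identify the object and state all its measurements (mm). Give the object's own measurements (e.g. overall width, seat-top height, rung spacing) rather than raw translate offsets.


A single room: four walls, each 2920 mm tall and 214 mm thick, enclosing an outside footprint 3160×3150 mm (x × y), no floor or roof. The front and back walls (−y and +y sides) run the full x-width; the side walls fit between their inner faces. A door opening 813 mm wide and 2033 mm tall is cut through the front wall from the floor up, its −x edge 798 mm from the wall's −x end.


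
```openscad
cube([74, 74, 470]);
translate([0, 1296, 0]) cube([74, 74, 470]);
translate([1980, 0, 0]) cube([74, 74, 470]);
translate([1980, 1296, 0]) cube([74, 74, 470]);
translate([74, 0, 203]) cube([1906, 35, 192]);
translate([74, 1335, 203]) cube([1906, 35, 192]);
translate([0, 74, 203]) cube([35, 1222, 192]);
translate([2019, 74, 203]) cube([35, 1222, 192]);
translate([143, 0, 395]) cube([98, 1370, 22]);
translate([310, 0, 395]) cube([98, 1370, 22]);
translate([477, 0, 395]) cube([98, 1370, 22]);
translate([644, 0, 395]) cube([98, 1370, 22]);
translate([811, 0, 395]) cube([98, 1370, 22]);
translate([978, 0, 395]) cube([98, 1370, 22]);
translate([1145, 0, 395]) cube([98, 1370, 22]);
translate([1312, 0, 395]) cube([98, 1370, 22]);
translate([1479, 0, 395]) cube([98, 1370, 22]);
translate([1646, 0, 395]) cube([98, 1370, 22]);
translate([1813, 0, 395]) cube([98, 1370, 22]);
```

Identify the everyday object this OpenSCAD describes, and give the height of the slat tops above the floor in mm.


A bed frame. The slat-top height is 417 mm.

Four posts, four rails, and a row of slats — a bed frame. Slats sit on the rails at z = 203 + 192 = 395; with slat thickness 22, the top is 417 mm.


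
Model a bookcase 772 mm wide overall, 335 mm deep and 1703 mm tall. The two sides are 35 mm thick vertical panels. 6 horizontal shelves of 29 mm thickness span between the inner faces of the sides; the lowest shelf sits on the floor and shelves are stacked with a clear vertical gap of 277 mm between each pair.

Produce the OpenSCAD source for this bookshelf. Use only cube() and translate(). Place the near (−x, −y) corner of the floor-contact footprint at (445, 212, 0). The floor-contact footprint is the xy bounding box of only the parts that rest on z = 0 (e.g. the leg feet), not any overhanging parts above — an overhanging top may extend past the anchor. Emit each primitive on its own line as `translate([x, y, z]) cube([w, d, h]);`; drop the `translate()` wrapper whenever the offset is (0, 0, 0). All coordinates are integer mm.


translate([445, 212, 0]) cube([35, 335, 1703]);
translate([1182, 212, 0]) cube([35, 335, 1703]);
translate([480, 212, 0]) cube([702, 335, 29]);
translate([480, 212, 306]) cube([702, 335, 29]);
translate([480, 212, 612]) cube([702, 335, 29]);
translate([480, 212, 918]) cube([702, 335, 29]);
translate([480, 212, 1224]) cube([702, 335, 29]);
translate([480, 212, 1530]) cube([702, 335, 29]);


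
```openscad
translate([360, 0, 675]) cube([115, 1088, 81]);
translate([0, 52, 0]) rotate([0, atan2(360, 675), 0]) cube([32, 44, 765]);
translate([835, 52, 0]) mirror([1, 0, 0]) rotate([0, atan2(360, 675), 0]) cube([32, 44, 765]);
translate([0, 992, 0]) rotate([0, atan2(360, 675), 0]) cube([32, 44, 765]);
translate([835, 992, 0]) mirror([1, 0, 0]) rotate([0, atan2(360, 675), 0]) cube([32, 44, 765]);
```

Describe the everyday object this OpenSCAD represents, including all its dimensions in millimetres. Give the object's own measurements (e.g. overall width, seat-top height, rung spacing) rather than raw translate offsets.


A sawhorse. A 115×1088×81 mm beam (x, y, z) sits on two A-frame leg pairs. Each pair is two raked legs of 32×44 mm section (44 mm along y) splaying symmetrically in x. Each leg rises 675 mm vertically over 360 mm of horizontal reach and is 765 mm long along its own axis. Every leg's outer bottom edge rests on the floor and its outer top edge meets a bottom edge of the beam — the left legs (tilting toward +x) meet the beam's −x bottom edge, the right legs (their mirror images, tilting toward −x) meet its +x bottom edge — so the leg tops tuck under the beam, the beam's underside is 675 mm above the floor, and the feet are 835 mm apart outside-to-outside with the beam centred between them. The two leg pairs are set in 52 mm from either end of the beam.


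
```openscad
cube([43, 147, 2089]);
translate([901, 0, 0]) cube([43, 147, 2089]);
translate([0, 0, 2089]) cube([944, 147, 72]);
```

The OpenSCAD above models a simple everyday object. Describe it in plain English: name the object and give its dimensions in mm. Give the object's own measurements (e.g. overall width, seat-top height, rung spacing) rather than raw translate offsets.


A door frame. The clear opening is 858 mm wide and 2089 mm high. Two 43 mm wide jambs, 147 mm deep, stand either side of the opening from the floor to the top of the opening. A 72 mm thick head sits across the top of both jambs, spanning the full outside width of the frame.


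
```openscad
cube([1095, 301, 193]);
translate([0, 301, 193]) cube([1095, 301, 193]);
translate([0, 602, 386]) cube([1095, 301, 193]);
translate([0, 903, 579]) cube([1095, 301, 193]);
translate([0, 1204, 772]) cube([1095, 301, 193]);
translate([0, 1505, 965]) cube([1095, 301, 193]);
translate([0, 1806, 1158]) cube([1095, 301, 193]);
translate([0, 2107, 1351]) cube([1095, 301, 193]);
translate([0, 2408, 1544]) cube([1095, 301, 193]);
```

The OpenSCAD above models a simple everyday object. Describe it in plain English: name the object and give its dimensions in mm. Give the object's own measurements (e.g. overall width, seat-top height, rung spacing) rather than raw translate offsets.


A straight staircase of 9 solid steps. Each step is 1095 mm wide (x), 301 mm deep (y, the going) and 193 mm tall (the rise). The first step rests on the floor; each subsequent step sits one going further in +y and one rise higher in +z, directly behind and above the previous step with no overlap.


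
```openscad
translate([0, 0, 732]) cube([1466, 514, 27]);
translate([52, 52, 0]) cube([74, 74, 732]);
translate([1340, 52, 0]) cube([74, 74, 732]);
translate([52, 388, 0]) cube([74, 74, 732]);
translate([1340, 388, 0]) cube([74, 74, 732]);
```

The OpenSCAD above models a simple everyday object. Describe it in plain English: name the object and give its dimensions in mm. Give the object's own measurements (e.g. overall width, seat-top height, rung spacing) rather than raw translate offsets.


A rectangular dining table. The top is 1466×514×27 mm with its upper surface at z = 759 mm. It stands on four 74×74 mm square legs, each inset 52 mm from the nearest pair of top edges, running from the floor to the underside of the top.


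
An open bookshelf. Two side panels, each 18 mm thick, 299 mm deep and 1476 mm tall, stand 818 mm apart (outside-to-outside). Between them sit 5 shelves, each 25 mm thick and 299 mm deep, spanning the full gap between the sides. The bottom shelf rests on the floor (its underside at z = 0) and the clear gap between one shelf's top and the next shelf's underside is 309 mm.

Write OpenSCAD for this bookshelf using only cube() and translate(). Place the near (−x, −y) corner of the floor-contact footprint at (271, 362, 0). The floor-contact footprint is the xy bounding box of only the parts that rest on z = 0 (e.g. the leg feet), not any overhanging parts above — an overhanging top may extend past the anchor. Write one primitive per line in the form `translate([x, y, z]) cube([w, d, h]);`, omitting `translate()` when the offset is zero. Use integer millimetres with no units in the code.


translate([271, 362, 0]) cube([18, 299, 1476]);
translate([1071, 362, 0]) cube([18, 299, 1476]);
translate([289, 362, 0]) cube([782, 299, 25]);
translate([289, 362, 334]) cube([782, 299, 25]);
translate([289, 362, 668]) cube([782, 299, 25]);
translate([289, 362, 1002]) cube([782, 299, 25]);
translate([289, 362, 1336]) cube([782, 299, 25]);


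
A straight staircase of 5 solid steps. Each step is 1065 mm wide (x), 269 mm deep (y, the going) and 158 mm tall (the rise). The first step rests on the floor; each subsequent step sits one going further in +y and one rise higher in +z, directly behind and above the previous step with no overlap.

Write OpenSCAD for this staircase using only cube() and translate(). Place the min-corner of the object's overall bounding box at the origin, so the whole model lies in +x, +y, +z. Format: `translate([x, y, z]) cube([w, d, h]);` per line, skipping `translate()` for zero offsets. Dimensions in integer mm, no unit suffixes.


cube([1065, 269, 158]);
translate([0, 269, 158]) cube([1065, 269, 158]);
translate([0, 538, 316]) cube([1065, 269, 158]);
translate([0, 807, 474]) cube([1065, 269, 158]);
translate([0, 1076, 632]) cube([1065, 269, 158]);


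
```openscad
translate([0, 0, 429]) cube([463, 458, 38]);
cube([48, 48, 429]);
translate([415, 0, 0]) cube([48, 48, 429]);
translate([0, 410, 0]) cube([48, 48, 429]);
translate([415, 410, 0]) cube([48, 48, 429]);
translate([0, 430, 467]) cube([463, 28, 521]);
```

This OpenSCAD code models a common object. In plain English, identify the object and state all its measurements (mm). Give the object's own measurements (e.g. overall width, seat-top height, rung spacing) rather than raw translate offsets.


A chair. The seat is a 463×458×38 mm slab with its top at z = 467 mm, on four 48×48 mm corner legs (flush with the seat edges, standing on z = 0). A flat backrest 28 mm thick, 521 mm tall, spans the full seat width and rises from the seat top along its +y edge, rear face flush with the rear of the seat.


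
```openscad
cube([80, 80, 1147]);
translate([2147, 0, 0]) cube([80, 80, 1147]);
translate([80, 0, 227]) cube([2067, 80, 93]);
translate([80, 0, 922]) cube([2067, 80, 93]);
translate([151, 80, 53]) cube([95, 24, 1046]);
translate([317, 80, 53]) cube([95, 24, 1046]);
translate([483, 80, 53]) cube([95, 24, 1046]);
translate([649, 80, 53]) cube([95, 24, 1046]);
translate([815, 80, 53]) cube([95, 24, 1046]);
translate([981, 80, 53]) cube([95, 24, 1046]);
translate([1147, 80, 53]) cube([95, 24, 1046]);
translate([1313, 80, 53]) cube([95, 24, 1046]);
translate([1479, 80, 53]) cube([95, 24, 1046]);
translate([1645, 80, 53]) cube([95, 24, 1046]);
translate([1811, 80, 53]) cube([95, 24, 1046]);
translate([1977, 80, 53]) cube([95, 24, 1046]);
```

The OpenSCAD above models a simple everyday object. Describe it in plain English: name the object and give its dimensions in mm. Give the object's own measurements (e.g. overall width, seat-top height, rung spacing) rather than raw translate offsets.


A fence section. Two 80×80 mm posts, 1147 mm tall, stand on the floor with a clear span of 2067 mm between their inner faces. Two horizontal rails of 80×93 mm section span the gap between the posts with their undersides at z = 227 mm and z = 922 mm, flush with the posts' −y face. 12 pickets, each 95 mm wide, 24 mm thick and 1046 mm tall, are fixed to the +y face of the rails with their bottoms at z = 53 mm, spaced across the span with a 71 mm gap after the −x post and between neighbouring pickets, with 75 mm left before the +x post.


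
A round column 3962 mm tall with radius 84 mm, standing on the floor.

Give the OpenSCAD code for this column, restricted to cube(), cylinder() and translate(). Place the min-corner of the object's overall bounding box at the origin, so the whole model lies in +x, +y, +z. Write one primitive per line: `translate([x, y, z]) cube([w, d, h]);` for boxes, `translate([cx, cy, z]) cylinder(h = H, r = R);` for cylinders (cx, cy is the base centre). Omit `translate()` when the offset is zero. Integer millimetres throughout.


translate([84, 84, 0]) cylinder(h = 3962, r = 84);


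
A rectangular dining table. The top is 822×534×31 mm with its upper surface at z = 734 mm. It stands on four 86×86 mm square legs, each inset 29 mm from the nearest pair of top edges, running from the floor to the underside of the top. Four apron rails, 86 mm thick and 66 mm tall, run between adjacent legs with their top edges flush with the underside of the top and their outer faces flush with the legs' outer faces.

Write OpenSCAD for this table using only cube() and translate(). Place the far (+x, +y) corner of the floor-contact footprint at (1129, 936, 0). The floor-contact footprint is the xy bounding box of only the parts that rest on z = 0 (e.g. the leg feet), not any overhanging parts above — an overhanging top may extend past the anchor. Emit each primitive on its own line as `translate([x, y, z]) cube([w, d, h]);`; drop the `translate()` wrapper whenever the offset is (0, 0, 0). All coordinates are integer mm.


translate([336, 431, 703]) cube([822, 534, 31]);
translate([365, 460, 0]) cube([86, 86, 703]);
translate([1043, 460, 0]) cube([86, 86, 703]);
translate([365, 850, 0]) cube([86, 86, 703]);
translate([1043, 850, 0]) cube([86, 86, 703]);
translate([451, 460, 637]) cube([592, 86, 66]);
translate([451, 850, 637]) cube([592, 86, 66]);
translate([365, 546, 637]) cube([86, 304, 66]);
translate([1043, 546, 637]) cube([86, 304, 66]);


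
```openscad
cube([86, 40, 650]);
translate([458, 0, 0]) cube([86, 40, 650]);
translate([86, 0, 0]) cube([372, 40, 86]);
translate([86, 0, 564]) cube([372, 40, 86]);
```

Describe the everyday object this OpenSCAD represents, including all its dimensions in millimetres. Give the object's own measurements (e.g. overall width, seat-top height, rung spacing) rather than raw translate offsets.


A rectangular picture frame lying in the x–z plane (depth along y). The opening is 372 mm wide (x) by 478 mm tall (z), surrounded by a border 86 mm wide on all four sides. The frame is 40 mm deep and is made of two full-height vertical stiles with two horizontal rails fitted between them.


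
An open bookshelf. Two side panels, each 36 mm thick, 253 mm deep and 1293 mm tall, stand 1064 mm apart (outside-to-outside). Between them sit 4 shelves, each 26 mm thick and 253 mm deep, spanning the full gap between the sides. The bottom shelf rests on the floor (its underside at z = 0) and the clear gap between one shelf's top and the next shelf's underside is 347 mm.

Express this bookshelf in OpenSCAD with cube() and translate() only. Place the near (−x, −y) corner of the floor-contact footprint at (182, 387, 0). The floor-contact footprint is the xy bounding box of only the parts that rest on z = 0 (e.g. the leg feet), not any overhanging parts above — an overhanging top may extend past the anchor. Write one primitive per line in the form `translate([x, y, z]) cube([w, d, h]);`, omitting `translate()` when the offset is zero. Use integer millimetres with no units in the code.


translate([182, 387, 0]) cube([36, 253, 1293]);
translate([1210, 387, 0]) cube([36, 253, 1293]);
translate([218, 387, 0]) cube([992, 253, 26]);
translate([218, 387, 373]) cube([992, 253, 26]);
translate([218, 387, 746]) cube([992, 253, 26]);
translate([218, 387, 1119]) cube([992, 253, 26]);


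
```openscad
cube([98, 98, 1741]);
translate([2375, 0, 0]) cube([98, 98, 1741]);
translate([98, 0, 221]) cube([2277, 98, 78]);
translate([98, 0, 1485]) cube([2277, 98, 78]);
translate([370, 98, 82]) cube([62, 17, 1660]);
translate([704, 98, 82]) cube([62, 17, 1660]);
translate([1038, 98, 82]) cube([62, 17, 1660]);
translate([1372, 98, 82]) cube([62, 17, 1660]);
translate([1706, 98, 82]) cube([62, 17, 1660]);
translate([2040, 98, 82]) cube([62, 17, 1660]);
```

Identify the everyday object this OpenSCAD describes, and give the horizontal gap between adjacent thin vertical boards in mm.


A fence section. The picket gap is 272 mm.

Two posts, two rails, 6 pickets — a fence section. Span 2277 mm holds 6 pickets of 62 mm with 7 equal gaps: ⌊(2277 − 6·62) / 7⌋ = 272 mm.


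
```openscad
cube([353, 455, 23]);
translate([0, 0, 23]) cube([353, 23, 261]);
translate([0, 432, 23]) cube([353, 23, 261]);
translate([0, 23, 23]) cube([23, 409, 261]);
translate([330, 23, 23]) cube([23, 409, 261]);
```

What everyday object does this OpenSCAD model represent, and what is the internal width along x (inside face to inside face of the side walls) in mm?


An open box. The internal width is 307 mm.

A 353×455 base slab with four walls standing on it — an open box. The base is 353 mm wide and the walls are 23 mm thick, so the internal width is 353 − 2 × 23 = 307 mm.


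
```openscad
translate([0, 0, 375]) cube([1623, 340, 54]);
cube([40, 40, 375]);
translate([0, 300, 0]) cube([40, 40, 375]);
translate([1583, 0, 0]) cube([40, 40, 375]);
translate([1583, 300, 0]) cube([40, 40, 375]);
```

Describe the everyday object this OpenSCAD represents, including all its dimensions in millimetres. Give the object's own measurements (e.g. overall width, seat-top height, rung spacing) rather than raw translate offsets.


A long wooden bench with a 1623 mm (x) × 340 mm (y) seat, 54 mm thick, its top surface 429 mm above the floor. Four 40 mm square legs at the seat corners, flush with the edges, run from z = 0 to the seat underside.


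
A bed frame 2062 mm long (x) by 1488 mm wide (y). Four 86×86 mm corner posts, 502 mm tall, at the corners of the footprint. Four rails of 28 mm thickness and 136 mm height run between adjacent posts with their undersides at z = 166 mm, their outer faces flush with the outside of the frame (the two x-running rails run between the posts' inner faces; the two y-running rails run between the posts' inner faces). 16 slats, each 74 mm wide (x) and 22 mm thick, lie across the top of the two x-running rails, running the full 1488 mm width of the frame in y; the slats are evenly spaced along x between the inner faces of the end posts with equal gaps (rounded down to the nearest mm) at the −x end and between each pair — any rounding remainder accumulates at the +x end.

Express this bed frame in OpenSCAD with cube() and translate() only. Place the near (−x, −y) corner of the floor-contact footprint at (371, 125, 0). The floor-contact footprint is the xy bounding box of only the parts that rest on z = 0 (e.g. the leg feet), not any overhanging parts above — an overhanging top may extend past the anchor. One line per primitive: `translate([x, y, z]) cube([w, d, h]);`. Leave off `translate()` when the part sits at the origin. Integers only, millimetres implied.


// slat z = rail_z + rail_h = 166 + 136 = 302
// slat gap = ⌊(1890 − 16·74) / 17⌋ = 41
translate([371, 125, 0]) cube([86, 86, 502]);
translate([371, 1527, 0]) cube([86, 86, 502]);
translate([2347, 125, 0]) cube([86, 86, 502]);
translate([2347, 1527, 0]) cube([86, 86, 502]);
translate([457, 125, 166]) cube([1890, 28, 136]);
translate([457, 1585, 166]) cube([1890, 28, 136]);
translate([371, 211, 166]) cube([28, 1316, 136]);
translate([2405, 211, 166]) cube([28, 1316, 136]);
translate([498, 125, 302]) cube([74, 1488, 22]);
translate([613, 125, 302]) cube([74, 1488, 22]);
translate([728, 125, 302]) cube([74, 1488, 22]);
translate([843, 125, 302]) cube([74, 1488, 22]);
translate([958, 125, 302]) cube([74, 1488, 22]);
translate([1073, 125, 302]) cube([74, 1488, 22]);
translate([1188, 125, 302]) cube([74, 1488, 22]);
translate([1303, 125, 302]) cube([74, 1488, 22]);
translate([1418, 125, 302]) cube([74, 1488, 22]);
translate([1533, 125, 302]) cube([74, 1488, 22]);
translate([1648, 125, 302]) cube([74, 1488, 22]);
translate([1763, 125, 302]) cube([74, 1488, 22]);
translate([1878, 125, 302]) cube([74, 1488, 22]);
translate([1993, 125, 302]) cube([74, 1488, 22]);
translate([2108, 125, 302]) cube([74, 1488, 22]);
translate([2223, 125, 302]) cube([74, 1488, 22]);


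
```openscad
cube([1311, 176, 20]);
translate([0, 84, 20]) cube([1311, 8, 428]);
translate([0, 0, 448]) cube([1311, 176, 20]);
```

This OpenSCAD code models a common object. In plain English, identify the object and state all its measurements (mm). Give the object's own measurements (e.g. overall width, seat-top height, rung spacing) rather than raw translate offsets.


An I-beam lying along x, 1311 mm long. Overall section height 468 mm. Two flanges 176 mm wide (y) and 20 mm thick, one on the floor and one at the top; a web 8 mm thick runs between them, centred on the flange width.


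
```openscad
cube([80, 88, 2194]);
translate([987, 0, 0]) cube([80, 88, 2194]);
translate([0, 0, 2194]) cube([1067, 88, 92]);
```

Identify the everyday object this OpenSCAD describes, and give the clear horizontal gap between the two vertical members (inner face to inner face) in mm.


A door frame. The clear opening width is 907 mm.

Two 2194 mm tall posts with a header on top — a door frame. The left jamb is 80 mm wide at x = 0; the right jamb starts at x = 987. The clear opening is 987 − 80 = 907 mm.


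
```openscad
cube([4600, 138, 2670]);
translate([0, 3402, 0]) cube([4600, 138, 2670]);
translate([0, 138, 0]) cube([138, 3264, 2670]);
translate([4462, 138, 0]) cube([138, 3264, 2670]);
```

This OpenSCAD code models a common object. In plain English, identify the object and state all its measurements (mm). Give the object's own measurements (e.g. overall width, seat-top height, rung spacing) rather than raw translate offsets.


The wall frame of a small rectangular building: four walls, each 2670 mm tall and 138 mm thick, enclosing a footprint 4600 mm (x) by 3540 mm (y) outside-to-outside, with no floor or roof. The front and back walls (the −y and +y sides) span the full width; the two side walls fit between them.


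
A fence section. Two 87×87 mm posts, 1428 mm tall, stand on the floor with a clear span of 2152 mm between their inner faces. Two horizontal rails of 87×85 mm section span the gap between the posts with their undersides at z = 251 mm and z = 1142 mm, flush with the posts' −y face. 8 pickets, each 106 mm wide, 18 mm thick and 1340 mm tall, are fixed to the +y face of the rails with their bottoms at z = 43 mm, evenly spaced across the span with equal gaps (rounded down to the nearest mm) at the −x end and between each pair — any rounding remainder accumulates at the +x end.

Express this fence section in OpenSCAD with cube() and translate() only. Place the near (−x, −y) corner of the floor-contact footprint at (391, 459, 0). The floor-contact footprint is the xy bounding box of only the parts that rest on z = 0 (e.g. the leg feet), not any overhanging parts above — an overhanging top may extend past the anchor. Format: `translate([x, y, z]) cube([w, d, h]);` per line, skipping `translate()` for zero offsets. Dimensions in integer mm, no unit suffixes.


translate([391, 459, 0]) cube([87, 87, 1428]);
translate([2630, 459, 0]) cube([87, 87, 1428]);
translate([478, 459, 251]) cube([2152, 87, 85]);
translate([478, 459, 1142]) cube([2152, 87, 85]);
translate([622, 546, 43]) cube([106, 18, 1340]);
translate([872, 546, 43]) cube([106, 18, 1340]);
translate([1122, 546, 43]) cube([106, 18, 1340]);
translate([1372, 546, 43]) cube([106, 18, 1340]);
translate([1622, 546, 43]) cube([106, 18, 1340]);
translate([1872, 546, 43]) cube([106, 18, 1340]);
translate([2122, 546, 43]) cube([106, 18, 1340]);
translate([2372, 546, 43]) cube([106, 18, 1340]);


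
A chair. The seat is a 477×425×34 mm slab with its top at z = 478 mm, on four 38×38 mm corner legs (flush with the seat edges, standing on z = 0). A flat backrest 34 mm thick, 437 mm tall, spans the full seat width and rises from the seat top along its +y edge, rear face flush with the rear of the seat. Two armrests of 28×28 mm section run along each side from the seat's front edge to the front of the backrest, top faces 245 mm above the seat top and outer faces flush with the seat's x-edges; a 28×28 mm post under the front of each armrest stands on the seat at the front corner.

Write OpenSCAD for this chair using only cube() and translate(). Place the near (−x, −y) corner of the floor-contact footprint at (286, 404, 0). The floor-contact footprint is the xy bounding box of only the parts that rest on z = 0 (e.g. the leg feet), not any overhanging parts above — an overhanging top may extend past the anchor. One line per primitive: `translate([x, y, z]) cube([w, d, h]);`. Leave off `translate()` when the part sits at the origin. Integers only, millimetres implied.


// leg_h = 478 - 34 = 444
// arm post h = 245 - 28 = 217
translate([286, 404, 444]) cube([477, 425, 34]);
translate([286, 404, 0]) cube([38, 38, 444]);
translate([725, 404, 0]) cube([38, 38, 444]);
translate([286, 791, 0]) cube([38, 38, 444]);
translate([725, 791, 0]) cube([38, 38, 444]);
translate([286, 795, 478]) cube([477, 34, 437]);
translate([286, 404, 695]) cube([28, 391, 28]);
translate([735, 404, 695]) cube([28, 391, 28]);
translate([286, 404, 478]) cube([28, 28, 217]);
translate([735, 404, 478]) cube([28, 28, 217]);


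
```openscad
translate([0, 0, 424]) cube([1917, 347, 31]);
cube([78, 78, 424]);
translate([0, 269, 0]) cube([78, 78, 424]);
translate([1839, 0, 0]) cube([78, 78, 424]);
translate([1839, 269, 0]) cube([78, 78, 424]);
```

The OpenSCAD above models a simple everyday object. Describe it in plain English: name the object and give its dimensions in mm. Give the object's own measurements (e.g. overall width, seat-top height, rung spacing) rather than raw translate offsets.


A bench: a 1917×347 mm seat slab, 31 mm thick, top at z = 455 mm, on four 78×78 mm square legs flush with the seat corners and standing on z = 0.


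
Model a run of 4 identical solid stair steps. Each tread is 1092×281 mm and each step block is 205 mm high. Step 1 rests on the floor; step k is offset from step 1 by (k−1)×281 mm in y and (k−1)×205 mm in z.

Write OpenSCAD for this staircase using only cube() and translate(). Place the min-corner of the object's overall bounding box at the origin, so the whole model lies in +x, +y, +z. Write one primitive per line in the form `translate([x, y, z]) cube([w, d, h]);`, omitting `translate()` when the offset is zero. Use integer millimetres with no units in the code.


cube([1092, 281, 205]);
translate([0, 281, 205]) cube([1092, 281, 205]);
translate([0, 562, 410]) cube([1092, 281, 205]);
translate([0, 843, 615]) cube([1092, 281, 205]);


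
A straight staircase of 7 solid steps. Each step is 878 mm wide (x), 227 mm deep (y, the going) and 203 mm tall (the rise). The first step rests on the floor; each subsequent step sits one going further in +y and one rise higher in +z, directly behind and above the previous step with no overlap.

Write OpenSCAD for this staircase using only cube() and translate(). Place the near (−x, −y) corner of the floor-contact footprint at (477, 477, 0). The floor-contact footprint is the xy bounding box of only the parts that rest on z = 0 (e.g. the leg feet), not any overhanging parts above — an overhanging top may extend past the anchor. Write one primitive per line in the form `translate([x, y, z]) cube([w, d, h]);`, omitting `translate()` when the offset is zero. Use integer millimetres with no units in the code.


translate([477, 477, 0]) cube([878, 227, 203]);
translate([477, 704, 203]) cube([878, 227, 203]);
translate([477, 931, 406]) cube([878, 227, 203]);
translate([477, 1158, 609]) cube([878, 227, 203]);
translate([477, 1385, 812]) cube([878, 227, 203]);
translate([477, 1612, 1015]) cube([878, 227, 203]);
translate([477, 1839, 1218]) cube([878, 227, 203]);


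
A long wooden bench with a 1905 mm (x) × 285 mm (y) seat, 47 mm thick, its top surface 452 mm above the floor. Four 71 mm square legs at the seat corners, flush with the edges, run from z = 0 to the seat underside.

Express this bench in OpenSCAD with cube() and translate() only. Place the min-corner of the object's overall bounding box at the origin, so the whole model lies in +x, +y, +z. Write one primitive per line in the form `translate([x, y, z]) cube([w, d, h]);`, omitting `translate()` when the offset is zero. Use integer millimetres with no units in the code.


translate([0, 0, 405]) cube([1905, 285, 47]);
cube([71, 71, 405]);
translate([0, 214, 0]) cube([71, 71, 405]);
translate([1834, 0, 0]) cube([71, 71, 405]);
translate([1834, 214, 0]) cube([71, 71, 405]);


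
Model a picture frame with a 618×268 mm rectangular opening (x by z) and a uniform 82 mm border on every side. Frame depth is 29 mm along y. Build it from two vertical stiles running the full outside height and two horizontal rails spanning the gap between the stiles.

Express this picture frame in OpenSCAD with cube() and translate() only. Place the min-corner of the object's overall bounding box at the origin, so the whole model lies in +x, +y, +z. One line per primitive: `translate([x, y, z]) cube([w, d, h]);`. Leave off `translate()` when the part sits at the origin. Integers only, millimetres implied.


cube([82, 29, 432]);
translate([700, 0, 0]) cube([82, 29, 432]);
translate([82, 0, 0]) cube([618, 29, 82]);
translate([82, 0, 350]) cube([618, 29, 82]);


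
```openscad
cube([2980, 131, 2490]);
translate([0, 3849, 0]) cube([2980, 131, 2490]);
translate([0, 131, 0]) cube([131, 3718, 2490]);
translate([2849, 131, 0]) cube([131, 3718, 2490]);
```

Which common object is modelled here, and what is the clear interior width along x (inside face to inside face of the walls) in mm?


A house (or room) frame. The interior width is 2718 mm.

Four 2490 mm walls enclosing a rectangle with no floor or roof — a room or house frame. Outside width is 2980 mm and wall thickness is 131 mm, so the interior width is 2980 − 2 × 131 = 2718 mm.


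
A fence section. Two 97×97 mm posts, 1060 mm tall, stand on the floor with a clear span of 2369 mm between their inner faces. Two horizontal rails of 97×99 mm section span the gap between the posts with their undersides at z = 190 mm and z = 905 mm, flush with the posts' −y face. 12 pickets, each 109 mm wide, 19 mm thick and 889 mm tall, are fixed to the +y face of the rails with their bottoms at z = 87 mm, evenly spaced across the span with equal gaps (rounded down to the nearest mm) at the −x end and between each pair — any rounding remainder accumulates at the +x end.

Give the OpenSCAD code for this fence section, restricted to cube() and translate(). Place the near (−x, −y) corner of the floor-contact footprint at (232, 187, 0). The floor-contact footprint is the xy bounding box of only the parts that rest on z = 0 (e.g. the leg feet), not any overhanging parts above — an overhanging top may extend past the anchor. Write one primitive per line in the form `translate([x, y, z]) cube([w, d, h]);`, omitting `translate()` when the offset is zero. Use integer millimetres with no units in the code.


translate([232, 187, 0]) cube([97, 97, 1060]);
translate([2698, 187, 0]) cube([97, 97, 1060]);
translate([329, 187, 190]) cube([2369, 97, 99]);
translate([329, 187, 905]) cube([2369, 97, 99]);
translate([410, 284, 87]) cube([109, 19, 889]);
translate([600, 284, 87]) cube([109, 19, 889]);
translate([790, 284, 87]) cube([109, 19, 889]);
translate([980, 284, 87]) cube([109, 19, 889]);
translate([1170, 284, 87]) cube([109, 19, 889]);
translate([1360, 284, 87]) cube([109, 19, 889]);
translate([1550, 284, 87]) cube([109, 19, 889]);
translate([1740, 284, 87]) cube([109, 19, 889]);
translate([1930, 284, 87]) cube([109, 19, 889]);
translate([2120, 284, 87]) cube([109, 19, 889]);
translate([2310, 284, 87]) cube([109, 19, 889]);
translate([2500, 284, 87]) cube([109, 19, 889]);


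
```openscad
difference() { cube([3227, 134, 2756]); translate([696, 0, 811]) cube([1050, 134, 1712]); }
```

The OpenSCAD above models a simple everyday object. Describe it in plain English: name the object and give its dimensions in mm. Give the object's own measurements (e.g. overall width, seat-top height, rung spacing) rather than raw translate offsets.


A wall 3227 mm long (x), 134 mm thick (y), 2756 mm tall, with a rectangular window opening cut through it. The opening is 1050 mm wide and 1712 mm tall; its sill is at z = 811 mm and its near (−x) edge is 696 mm from the wall's −x end. The opening passes through the full wall thickness.


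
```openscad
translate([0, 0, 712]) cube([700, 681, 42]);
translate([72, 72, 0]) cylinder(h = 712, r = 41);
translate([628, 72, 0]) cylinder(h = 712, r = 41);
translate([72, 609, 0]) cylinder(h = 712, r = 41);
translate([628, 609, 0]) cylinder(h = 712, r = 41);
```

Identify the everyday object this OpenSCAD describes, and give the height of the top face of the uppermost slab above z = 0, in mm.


A table. The table height is 754 mm.

A 700×681×42 slab sits at z = 712 on four Ø82 mm round legs — a table. The top surface is at 712 + 42 = 754 mm.


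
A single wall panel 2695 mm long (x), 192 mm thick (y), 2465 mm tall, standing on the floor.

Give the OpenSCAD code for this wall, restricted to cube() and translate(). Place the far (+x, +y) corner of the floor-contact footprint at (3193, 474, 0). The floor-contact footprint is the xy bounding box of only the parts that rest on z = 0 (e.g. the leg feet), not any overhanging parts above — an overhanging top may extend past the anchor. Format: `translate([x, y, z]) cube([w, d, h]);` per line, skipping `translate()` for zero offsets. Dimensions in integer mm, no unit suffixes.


translate([498, 282, 0]) cube([2695, 192, 2465]);


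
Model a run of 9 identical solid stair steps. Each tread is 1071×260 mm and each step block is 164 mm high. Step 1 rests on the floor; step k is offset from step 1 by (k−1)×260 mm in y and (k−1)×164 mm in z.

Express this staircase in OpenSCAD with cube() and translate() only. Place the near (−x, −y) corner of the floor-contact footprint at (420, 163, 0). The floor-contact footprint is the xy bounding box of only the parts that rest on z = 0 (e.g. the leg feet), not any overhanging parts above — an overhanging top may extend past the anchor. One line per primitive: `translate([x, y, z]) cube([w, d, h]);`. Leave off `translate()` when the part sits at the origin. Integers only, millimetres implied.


translate([420, 163, 0]) cube([1071, 260, 164]);
translate([420, 423, 164]) cube([1071, 260, 164]);
translate([420, 683, 328]) cube([1071, 260, 164]);
translate([420, 943, 492]) cube([1071, 260, 164]);
translate([420, 1203, 656]) cube([1071, 260, 164]);
translate([420, 1463, 820]) cube([1071, 260, 164]);
translate([420, 1723, 984]) cube([1071, 260, 164]);
translate([420, 1983, 1148]) cube([1071, 260, 164]);
translate([420, 2243, 1312]) cube([1071, 260, 164]);


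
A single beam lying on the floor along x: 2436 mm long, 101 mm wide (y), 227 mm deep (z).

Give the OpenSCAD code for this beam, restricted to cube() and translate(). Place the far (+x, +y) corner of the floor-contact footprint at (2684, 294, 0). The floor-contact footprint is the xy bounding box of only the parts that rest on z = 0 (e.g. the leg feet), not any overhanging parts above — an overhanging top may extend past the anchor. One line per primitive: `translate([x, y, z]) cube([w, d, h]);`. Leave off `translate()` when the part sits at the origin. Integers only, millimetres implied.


translate([248, 193, 0]) cube([2436, 101, 227]);


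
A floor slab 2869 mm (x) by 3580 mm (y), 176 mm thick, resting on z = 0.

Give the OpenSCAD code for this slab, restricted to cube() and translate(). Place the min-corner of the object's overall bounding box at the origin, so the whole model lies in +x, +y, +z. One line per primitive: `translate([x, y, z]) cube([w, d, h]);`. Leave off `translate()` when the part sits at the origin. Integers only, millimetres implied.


cube([2869, 3580, 176]);


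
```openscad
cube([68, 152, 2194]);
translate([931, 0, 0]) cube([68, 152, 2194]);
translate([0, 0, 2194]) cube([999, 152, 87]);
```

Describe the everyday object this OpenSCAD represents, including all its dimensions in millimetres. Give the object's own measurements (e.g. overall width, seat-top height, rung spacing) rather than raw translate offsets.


A door frame. The clear opening is 863 mm wide and 2194 mm high. Two 68 mm wide jambs, 152 mm deep, stand either side of the opening from the floor to the top of the opening. A 87 mm thick head sits across the top of both jambs, spanning the full outside width of the frame.


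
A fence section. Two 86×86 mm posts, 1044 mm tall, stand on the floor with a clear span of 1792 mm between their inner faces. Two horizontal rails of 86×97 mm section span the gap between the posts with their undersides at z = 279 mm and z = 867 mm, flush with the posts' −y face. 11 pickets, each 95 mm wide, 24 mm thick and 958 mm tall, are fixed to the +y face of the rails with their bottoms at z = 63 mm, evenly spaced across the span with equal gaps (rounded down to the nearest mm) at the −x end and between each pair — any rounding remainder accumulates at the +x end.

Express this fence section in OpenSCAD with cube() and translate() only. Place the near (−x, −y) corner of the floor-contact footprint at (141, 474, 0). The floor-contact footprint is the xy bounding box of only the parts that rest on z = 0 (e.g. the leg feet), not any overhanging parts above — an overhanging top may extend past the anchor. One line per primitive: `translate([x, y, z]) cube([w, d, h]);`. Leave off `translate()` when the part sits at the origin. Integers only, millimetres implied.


translate([141, 474, 0]) cube([86, 86, 1044]);
translate([2019, 474, 0]) cube([86, 86, 1044]);
translate([227, 474, 279]) cube([1792, 86, 97]);
translate([227, 474, 867]) cube([1792, 86, 97]);
translate([289, 560, 63]) cube([95, 24, 958]);
translate([446, 560, 63]) cube([95, 24, 958]);
translate([603, 560, 63]) cube([95, 24, 958]);
translate([760, 560, 63]) cube([95, 24, 958]);
translate([917, 560, 63]) cube([95, 24, 958]);
translate([1074, 560, 63]) cube([95, 24, 958]);
translate([1231, 560, 63]) cube([95, 24, 958]);
translate([1388, 560, 63]) cube([95, 24, 958]);
translate([1545, 560, 63]) cube([95, 24, 958]);
translate([1702, 560, 63]) cube([95, 24, 958]);
translate([1859, 560, 63]) cube([95, 24, 958]);


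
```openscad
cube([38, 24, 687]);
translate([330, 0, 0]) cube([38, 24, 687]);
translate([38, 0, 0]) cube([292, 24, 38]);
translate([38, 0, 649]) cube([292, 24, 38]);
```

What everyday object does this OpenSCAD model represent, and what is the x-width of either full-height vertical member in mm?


A picture frame. The border width is 38 mm.

Four thin pieces enclosing a rectangular opening — a picture frame. The two full-height stiles are 687 mm tall; the top rail sits at z = 649 and is 38 mm tall, so the border above the opening is 687 − 649 = 38 mm, matching the stile x-width.


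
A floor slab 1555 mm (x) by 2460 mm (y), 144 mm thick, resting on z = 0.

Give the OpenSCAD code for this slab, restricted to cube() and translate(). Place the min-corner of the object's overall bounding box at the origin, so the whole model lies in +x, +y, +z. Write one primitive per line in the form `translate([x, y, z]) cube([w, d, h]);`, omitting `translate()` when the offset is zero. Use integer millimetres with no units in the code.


cube([1555, 2460, 144]);


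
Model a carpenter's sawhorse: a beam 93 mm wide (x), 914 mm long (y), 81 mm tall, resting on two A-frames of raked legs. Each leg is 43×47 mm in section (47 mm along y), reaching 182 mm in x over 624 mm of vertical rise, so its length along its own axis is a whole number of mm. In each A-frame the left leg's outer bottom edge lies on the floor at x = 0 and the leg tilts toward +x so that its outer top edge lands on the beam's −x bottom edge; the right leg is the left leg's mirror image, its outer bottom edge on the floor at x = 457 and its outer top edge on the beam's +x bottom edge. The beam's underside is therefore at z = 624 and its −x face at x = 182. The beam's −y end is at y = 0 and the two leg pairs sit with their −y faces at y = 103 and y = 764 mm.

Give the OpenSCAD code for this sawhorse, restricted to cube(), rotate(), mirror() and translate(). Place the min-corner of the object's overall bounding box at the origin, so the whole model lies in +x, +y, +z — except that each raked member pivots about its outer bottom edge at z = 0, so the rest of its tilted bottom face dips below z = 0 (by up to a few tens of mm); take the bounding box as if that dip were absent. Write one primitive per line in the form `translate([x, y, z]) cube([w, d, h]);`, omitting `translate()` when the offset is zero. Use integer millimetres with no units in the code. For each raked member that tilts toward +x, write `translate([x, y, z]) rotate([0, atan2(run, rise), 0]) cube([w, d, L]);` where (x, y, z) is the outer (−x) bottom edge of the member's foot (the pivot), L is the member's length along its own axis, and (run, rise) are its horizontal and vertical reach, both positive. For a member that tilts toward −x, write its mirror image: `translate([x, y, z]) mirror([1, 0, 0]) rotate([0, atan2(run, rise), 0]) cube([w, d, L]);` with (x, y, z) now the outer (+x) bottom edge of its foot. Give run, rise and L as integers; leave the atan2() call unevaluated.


// leg length = √(182² + 624²) = 650
// right-leg outer foot x = 2·182 + 93 = 457
// beam min-corner = (182, 0, 624)
translate([182, 0, 624]) cube([93, 914, 81]);
translate([0, 103, 0]) rotate([0, atan2(182, 624), 0]) cube([43, 47, 650]);
translate([457, 103, 0]) mirror([1, 0, 0]) rotate([0, atan2(182, 624), 0]) cube([43, 47, 650]);
translate([0, 764, 0]) rotate([0, atan2(182, 624), 0]) cube([43, 47, 650]);
translate([457, 764, 0]) mirror([1, 0, 0]) rotate([0, atan2(182, 624), 0]) cube([43, 47, 650]);
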